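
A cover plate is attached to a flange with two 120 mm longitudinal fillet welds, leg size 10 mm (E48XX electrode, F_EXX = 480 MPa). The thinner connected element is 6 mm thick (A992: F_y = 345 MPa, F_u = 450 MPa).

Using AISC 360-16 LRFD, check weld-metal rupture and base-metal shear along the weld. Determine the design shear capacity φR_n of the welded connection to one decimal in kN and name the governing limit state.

Weld metal: throat = 0.707×10 = 7.07 mm, L = 2×120 = 240 mm. φR_n = 0.75 × 0.6 × 480 × 7.07 × 240 = 366.5 kN.
Base metal shear (6 mm plate): yield φR_n = 1.0×0.6×345×6×240 = 298.1 kN; rupture φR_n = 0.75×0.6×450×6×240 = 291.6 kN; take 291.6 kN (rupture).
Governing: min(366.5, 291.6) = 291.6 kN → base-metal shear.

291.6 kN (base-metal shear governs)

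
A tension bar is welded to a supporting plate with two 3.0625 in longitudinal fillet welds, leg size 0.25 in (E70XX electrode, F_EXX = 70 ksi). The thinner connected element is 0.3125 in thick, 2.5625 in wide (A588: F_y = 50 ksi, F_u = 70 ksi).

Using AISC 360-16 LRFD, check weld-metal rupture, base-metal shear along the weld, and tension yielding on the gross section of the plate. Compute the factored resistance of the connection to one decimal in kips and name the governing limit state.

34.1 kips (weld metal governs)

Weld metal: throat = 0.707×0.25 = 0.17675 in, L = 2×3.0625 = 6.125 in. φR_n = 0.75 × 0.6 × 70 × 0.17675 × 6.125 = 34.1 kips.
Base metal shear (0.3125 in plate): yield φR_n = 1.0×0.6×50×0.3125×6.125 = 57.4 kips; rupture φR_n = 0.75×0.6×70×0.3125×6.125 = 60.3 kips; take 57.4 kips (yield).
Tension yield (gross): A_g = 2.5625×0.3125 = 0.80078 in². φR_n = 0.90 × 50 × 0.80078 = 36.0 kips.
Governing: min(34.1, 57.4, 36.0) = 34.1 kips → weld metal.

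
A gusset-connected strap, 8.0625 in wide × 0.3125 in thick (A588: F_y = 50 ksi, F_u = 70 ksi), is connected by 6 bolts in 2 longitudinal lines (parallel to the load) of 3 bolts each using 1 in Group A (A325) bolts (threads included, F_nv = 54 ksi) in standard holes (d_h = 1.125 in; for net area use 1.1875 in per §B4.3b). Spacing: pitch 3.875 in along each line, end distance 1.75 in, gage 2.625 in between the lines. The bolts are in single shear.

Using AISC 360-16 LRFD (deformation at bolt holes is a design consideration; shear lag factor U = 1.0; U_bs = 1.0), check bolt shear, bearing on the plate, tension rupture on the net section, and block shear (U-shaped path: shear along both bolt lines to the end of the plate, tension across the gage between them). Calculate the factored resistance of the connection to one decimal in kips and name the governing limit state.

Bolt shear: A_b = π(1)²/4 = 0.7854 in². φR_n = 0.75 × 54 × 0.7854 × 6 × 1 = 190.9 kips.
Bearing (0.3125 in plate, F_u = 70 ksi): end bolts L_c = 1.75 − 1.125/2 = 1.1875, R_n = min(1.2×1.1875×0.3125×70, 2.4×1×0.3125×70) = 31.172 kips/bolt; interior L_c = 3.875 − 1.125 = 2.75, R_n = 52.5 kips/bolt. φR_n = 0.75 × (2×31.172 + 4×52.5) = 204.3 kips.
Tension rupture (net): A_n = (8.0625 − 2×1.1875)×0.3125 = 1.7773 in² (U = 1.0, A_e = A_n). φR_n = 0.75 × 70 × 1.7773 = 93.3 kips.
Block shear: shear path 2×[1.75+2×3.875] = 2×9.5 in, A_gv = 5.9375, A_nv = 2×(9.5 − 2.5×1.1875)×0.3125 = 4.082 in²; tension across gage: (2.625 − 1×1.1875)×0.3125 = 0.44922 in². R_n = min(0.6×70×4.082, 0.6×50×5.9375) + 1.0×70×0.44922 = min(171.44, 178.13) + 31.445 = 202.89 kips. φR_n = 0.75 × 202.89 = 152.2 kips.
Governing: min(190.9, 204.3, 93.3, 152.2) = 93.3 kips → net-section rupture.

93.3 kips (net-section rupture governs)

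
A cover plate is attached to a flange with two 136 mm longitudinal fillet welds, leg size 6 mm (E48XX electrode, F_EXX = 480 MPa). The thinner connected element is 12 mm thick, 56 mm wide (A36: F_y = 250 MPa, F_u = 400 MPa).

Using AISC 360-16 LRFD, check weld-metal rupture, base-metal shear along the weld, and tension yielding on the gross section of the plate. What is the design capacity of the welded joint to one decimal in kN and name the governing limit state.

151.2 kN (gross-section yield governs)

Weld metal: throat = 0.707×6 = 4.242 mm, L = 2×136 = 272 mm. φR_n = 0.75 × 0.6 × 480 × 4.242 × 272 = 249.2 kN.
Base metal shear (12 mm plate): yield φR_n = 1.0×0.6×250×12×272 = 489.6 kN; rupture φR_n = 0.75×0.6×400×12×272 = 587.5 kN; take 489.6 kN (yield).
Tension yield (gross): A_g = 56×12 = 672 mm². φR_n = 0.90 × 250 × 672 = 151.2 kN.
Governing: min(249.2, 489.6, 151.2) = 151.2 kN → gross-section yield.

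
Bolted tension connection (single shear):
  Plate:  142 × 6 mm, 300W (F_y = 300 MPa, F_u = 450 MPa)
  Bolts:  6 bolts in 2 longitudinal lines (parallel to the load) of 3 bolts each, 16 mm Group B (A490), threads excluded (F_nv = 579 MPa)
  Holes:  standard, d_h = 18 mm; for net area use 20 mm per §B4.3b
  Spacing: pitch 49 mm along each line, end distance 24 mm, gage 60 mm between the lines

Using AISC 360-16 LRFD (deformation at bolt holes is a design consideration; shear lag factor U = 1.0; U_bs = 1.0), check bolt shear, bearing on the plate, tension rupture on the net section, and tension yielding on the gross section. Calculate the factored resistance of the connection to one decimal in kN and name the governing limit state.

Bolt shear: A_b = π(16)²/4 = 201.06 mm². φR_n = 0.75 × 579 × 201.06 × 6 × 1 = 523.9 kN.
Bearing (6 mm plate, F_u = 450 MPa): end bolts L_c = 24 − 18/2 = 15, R_n = min(1.2×15×6×450, 2.4×16×6×450) = 48.6 kN/bolt; interior L_c = 49 − 18 = 31, R_n = 100.44 kN/bolt. φR_n = 0.75 × (2×48.6 + 4×100.44) = 374.2 kN.
Tension rupture (net): A_n = (142 − 2×20)×6 = 612 mm² (U = 1.0, A_e = A_n). φR_n = 0.75 × 450 × 612 = 206.6 kN.
Tension yield (gross): A_g = 142×6 = 852 mm². φR_n = 0.90 × 300 × 852 = 230.0 kN.
Governing: min(523.9, 374.2, 206.6, 230.0) = 206.6 kN → net-section rupture.

206.6 kN (net-section rupture governs)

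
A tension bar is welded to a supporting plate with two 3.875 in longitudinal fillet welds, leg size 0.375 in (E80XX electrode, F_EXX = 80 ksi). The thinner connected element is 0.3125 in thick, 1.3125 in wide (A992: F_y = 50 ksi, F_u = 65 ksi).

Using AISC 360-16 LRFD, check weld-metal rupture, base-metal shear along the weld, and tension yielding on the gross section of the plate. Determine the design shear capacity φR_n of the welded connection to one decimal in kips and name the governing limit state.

Weld metal: throat = 0.707×0.375 = 0.26513 in, L = 2×3.875 = 7.75 in. φR_n = 0.75 × 0.6 × 80 × 0.26513 × 7.75 = 74.0 kips.
Base metal shear (0.3125 in plate): yield φR_n = 1.0×0.6×50×0.3125×7.75 = 72.7 kips; rupture φR_n = 0.75×0.6×65×0.3125×7.75 = 70.8 kips; take 70.8 kips (rupture).
Tension yield (gross): A_g = 1.3125×0.3125 = 0.41016 in². φR_n = 0.90 × 50 × 0.41016 = 18.5 kips.
Governing: min(74.0, 70.8, 18.5) = 18.5 kips → gross-section yield.

18.5 kips (gross-section yield governs)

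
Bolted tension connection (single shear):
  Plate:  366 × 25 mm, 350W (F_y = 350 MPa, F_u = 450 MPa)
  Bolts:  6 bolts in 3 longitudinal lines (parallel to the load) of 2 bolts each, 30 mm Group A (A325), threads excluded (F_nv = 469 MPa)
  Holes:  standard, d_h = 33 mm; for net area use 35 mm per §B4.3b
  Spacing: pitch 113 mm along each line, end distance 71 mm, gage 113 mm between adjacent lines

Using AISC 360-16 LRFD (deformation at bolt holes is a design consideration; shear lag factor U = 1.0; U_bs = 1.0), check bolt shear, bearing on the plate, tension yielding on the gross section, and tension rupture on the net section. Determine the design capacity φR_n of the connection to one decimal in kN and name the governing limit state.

Bolt shear: A_b = π(30)²/4 = 706.86 mm². φR_n = 0.75 × 469 × 706.86 × 6 × 1 = 1491.8 kN.
Bearing (25 mm plate, F_u = 450 MPa): end bolts L_c = 71 − 33/2 = 54.5, R_n = min(1.2×54.5×25×450, 2.4×30×25×450) = 735.75 kN/bolt; interior L_c = 113 − 33 = 80, R_n = 810 kN/bolt. φR_n = 0.75 × (3×735.75 + 3×810) = 3477.9 kN.
Tension yield (gross): A_g = 366×25 = 9150 mm². φR_n = 0.90 × 350 × 9150 = 2882.3 kN.
Tension rupture (net): A_n = (366 − 3×35)×25 = 6525 mm² (U = 1.0, A_e = A_n). φR_n = 0.75 × 450 × 6525 = 2202.2 kN.
Governing: min(1491.8, 3477.9, 2882.3, 2202.2) = 1491.8 kN → bolt shear.

1491.8 kN (bolt shear governs)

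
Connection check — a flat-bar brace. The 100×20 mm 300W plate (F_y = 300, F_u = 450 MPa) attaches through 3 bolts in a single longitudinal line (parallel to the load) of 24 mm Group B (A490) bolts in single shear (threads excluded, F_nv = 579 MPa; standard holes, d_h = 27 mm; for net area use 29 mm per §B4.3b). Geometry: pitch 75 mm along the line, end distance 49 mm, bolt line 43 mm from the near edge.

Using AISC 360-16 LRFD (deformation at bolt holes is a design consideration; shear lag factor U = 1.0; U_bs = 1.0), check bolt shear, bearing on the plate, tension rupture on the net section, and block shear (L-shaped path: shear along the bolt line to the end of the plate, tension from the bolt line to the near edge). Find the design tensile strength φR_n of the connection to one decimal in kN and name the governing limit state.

Bolt shear: A_b = π(24)²/4 = 452.39 mm². φR_n = 0.75 × 579 × 452.39 × 3 × 1 = 589.4 kN.
Bearing (20 mm plate, F_u = 450 MPa): end bolts L_c = 49 − 27/2 = 35.5, R_n = min(1.2×35.5×20×450, 2.4×24×20×450) = 383.4 kN/bolt; interior L_c = 75 − 27 = 48, R_n = 518.4 kN/bolt. φR_n = 0.75 × (1×383.4 + 2×518.4) = 1065.2 kN.
Tension rupture (net): A_n = (100 − 1×29)×20 = 1420 mm² (U = 1.0, A_e = A_n). φR_n = 0.75 × 450 × 1420 = 479.3 kN.
Block shear: shear path 1×[49+2×75] = 1×199 mm, A_gv = 3980, A_nv = 1×(199 − 2.5×29)×20 = 2530 mm²; tension to near edge: (43 − 0.5×29)×20 = 570 mm². R_n = min(0.6×450×2530, 0.6×300×3980) + 1.0×450×570 = min(683.1, 716.4) + 256.5 = 939.6 kN. φR_n = 0.75 × 939.6 = 704.7 kN.
Governing: min(589.4, 1065.2, 479.3, 704.7) = 479.3 kN → net-section rupture.

479.3 kN (net-section rupture governs)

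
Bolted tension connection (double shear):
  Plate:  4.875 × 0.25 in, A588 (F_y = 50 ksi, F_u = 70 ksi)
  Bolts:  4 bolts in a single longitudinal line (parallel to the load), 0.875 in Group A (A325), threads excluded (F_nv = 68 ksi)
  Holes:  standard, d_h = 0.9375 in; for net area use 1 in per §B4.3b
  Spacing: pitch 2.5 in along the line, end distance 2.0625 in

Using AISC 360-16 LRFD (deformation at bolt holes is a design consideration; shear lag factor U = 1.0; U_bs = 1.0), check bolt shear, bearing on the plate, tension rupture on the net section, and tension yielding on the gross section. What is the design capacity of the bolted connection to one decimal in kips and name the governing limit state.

50.9 kips (net-section rupture governs)

Bolt shear: A_b = π(0.875)²/4 = 0.60132 in². φR_n = 0.75 × 68 × 0.60132 × 4 × 2 = 245.3 kips.
Bearing (0.25 in plate, F_u = 70 ksi): end bolts L_c = 2.0625 − 0.9375/2 = 1.59375, R_n = min(1.2×1.59375×0.25×70, 2.4×0.875×0.25×70) = 33.469 kips/bolt; interior L_c = 2.5 − 0.9375 = 1.5625, R_n = 32.813 kips/bolt. φR_n = 0.75 × (1×33.469 + 3×32.813) = 98.9 kips.
Tension rupture (net): A_n = (4.875 − 1×1)×0.25 = 0.96875 in² (U = 1.0, A_e = A_n). φR_n = 0.75 × 70 × 0.96875 = 50.9 kips.
Tension yield (gross): A_g = 4.875×0.25 = 1.2188 in². φR_n = 0.90 × 50 × 1.2188 = 54.8 kips.
Governing: min(245.3, 98.9, 50.9, 54.8) = 50.9 kips → net-section rupture.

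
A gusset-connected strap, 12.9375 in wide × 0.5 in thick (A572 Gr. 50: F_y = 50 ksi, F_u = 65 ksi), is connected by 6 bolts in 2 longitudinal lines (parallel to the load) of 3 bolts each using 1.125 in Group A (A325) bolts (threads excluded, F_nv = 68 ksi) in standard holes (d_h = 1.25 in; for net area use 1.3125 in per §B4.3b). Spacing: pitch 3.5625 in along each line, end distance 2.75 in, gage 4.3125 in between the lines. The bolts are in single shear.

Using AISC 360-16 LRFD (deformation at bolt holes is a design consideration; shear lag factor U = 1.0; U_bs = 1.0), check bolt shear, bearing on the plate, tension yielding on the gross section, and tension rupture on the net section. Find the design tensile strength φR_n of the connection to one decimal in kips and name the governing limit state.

Bolt shear: A_b = π(1.125)²/4 = 0.99402 in². φR_n = 0.75 × 68 × 0.99402 × 6 × 1 = 304.2 kips.
Bearing (0.5 in plate, F_u = 65 ksi): end bolts L_c = 2.75 − 1.25/2 = 2.125, R_n = min(1.2×2.125×0.5×65, 2.4×1.125×0.5×65) = 82.875 kips/bolt; interior L_c = 3.5625 − 1.25 = 2.3125, R_n = 87.75 kips/bolt. φR_n = 0.75 × (2×82.875 + 4×87.75) = 387.6 kips.
Tension yield (gross): A_g = 12.9375×0.5 = 6.4688 in². φR_n = 0.90 × 50 × 6.4688 = 291.1 kips.
Tension rupture (net): A_n = (12.9375 − 2×1.3125)×0.5 = 5.1563 in² (U = 1.0, A_e = A_n). φR_n = 0.75 × 65 × 5.1563 = 251.4 kips.
Governing: min(304.2, 387.6, 291.1, 251.4) = 251.4 kips → net-section rupture.

251.4 kips (net-section rupture governs)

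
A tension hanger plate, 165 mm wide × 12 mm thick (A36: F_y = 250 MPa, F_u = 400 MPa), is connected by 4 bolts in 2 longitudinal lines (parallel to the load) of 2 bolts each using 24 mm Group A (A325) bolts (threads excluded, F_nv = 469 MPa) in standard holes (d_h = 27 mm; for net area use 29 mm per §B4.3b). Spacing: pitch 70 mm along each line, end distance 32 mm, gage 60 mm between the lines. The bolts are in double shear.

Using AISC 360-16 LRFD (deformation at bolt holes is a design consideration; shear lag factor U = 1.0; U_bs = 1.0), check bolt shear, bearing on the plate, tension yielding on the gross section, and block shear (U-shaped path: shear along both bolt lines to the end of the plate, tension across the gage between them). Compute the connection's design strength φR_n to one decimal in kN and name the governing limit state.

364.3 kN (block shear governs)

Bolt shear: A_b = π(24)²/4 = 452.39 mm². φR_n = 0.75 × 469 × 452.39 × 4 × 2 = 1273.0 kN.
Bearing (12 mm plate, F_u = 400 MPa): end bolts L_c = 32 − 27/2 = 18.5, R_n = min(1.2×18.5×12×400, 2.4×24×12×400) = 106.56 kN/bolt; interior L_c = 70 − 27 = 43, R_n = 247.68 kN/bolt. φR_n = 0.75 × (2×106.56 + 2×247.68) = 531.4 kN.
Tension yield (gross): A_g = 165×12 = 1980 mm². φR_n = 0.90 × 250 × 1980 = 445.5 kN.
Block shear: shear path 2×[32+1×70] = 2×102 mm, A_gv = 2448, A_nv = 2×(102 − 1.5×29)×12 = 1404 mm²; tension across gage: (60 − 1×29)×12 = 372 mm². R_n = min(0.6×400×1404, 0.6×250×2448) + 1.0×400×372 = min(336.96, 367.2) + 148.8 = 485.76 kN. φR_n = 0.75 × 485.76 = 364.3 kN.
Governing: min(1273.0, 531.4, 445.5, 364.3) = 364.3 kN → block shear.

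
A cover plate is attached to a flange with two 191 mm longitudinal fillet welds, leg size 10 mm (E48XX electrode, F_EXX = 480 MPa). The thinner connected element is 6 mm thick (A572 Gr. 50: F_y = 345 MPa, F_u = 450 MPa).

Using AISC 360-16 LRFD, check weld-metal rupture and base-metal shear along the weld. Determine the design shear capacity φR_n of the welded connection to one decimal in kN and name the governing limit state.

464.1 kN (base-metal shear governs)

Weld metal: throat = 0.707×10 = 7.07 mm, L = 2×191 = 382 mm. φR_n = 0.75 × 0.6 × 480 × 7.07 × 382 = 583.4 kN.
Base metal shear (6 mm plate): yield φR_n = 1.0×0.6×345×6×382 = 474.4 kN; rupture φR_n = 0.75×0.6×450×6×382 = 464.1 kN; take 464.1 kN (rupture).
Governing: min(583.4, 464.1) = 464.1 kN → base-metal shear.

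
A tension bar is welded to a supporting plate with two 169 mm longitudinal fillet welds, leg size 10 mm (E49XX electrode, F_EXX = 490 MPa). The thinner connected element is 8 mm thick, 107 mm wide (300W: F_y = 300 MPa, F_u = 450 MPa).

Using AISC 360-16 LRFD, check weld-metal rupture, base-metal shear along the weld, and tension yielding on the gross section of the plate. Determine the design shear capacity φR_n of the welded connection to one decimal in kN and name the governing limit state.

231.1 kN (gross-section yield governs)

Weld metal: throat = 0.707×10 = 7.07 mm, L = 2×169 = 338 mm. φR_n = 0.75 × 0.6 × 490 × 7.07 × 338 = 526.9 kN.
Base metal shear (8 mm plate): yield φR_n = 1.0×0.6×300×8×338 = 486.7 kN; rupture φR_n = 0.75×0.6×450×8×338 = 547.6 kN; take 486.7 kN (yield).
Tension yield (gross): A_g = 107×8 = 856 mm². φR_n = 0.90 × 300 × 856 = 231.1 kN.
Governing: min(526.9, 486.7, 231.1) = 231.1 kN → gross-section yield.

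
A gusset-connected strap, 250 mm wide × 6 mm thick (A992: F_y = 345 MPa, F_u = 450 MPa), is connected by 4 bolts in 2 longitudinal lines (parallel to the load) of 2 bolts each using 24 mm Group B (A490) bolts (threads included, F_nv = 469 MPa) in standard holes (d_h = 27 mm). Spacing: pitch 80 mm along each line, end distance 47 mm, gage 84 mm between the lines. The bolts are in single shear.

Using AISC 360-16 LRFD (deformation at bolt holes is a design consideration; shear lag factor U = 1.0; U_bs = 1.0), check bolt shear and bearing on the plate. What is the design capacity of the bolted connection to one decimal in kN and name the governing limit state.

396.1 kN (bearing governs)

Bolt shear: A_b = π(24)²/4 = 452.39 mm². φR_n = 0.75 × 469 × 452.39 × 4 × 1 = 636.5 kN.
Bearing (6 mm plate, F_u = 450 MPa): end bolts L_c = 47 − 27/2 = 33.5, R_n = min(1.2×33.5×6×450, 2.4×24×6×450) = 108.54 kN/bolt; interior L_c = 80 − 27 = 53, R_n = 155.52 kN/bolt. φR_n = 0.75 × (2×108.54 + 2×155.52) = 396.1 kN.
Governing: min(636.5, 396.1) = 396.1 kN → bearing.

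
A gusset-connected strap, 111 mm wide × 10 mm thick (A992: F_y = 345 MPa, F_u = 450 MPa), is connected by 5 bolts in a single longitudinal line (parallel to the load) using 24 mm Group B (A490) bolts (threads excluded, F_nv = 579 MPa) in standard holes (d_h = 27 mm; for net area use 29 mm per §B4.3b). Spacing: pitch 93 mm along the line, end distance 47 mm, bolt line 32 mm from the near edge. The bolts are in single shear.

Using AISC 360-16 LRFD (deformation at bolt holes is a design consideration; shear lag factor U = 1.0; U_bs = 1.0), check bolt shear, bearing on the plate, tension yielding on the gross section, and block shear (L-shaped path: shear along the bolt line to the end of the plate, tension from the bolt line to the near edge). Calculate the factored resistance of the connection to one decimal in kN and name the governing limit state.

Bolt shear: A_b = π(24)²/4 = 452.39 mm². φR_n = 0.75 × 579 × 452.39 × 5 × 1 = 982.3 kN.
Bearing (10 mm plate, F_u = 450 MPa): end bolts L_c = 47 − 27/2 = 33.5, R_n = min(1.2×33.5×10×450, 2.4×24×10×450) = 180.9 kN/bolt; interior L_c = 93 − 27 = 66, R_n = 259.2 kN/bolt. φR_n = 0.75 × (1×180.9 + 4×259.2) = 913.3 kN.
Tension yield (gross): A_g = 111×10 = 1110 mm². φR_n = 0.90 × 345 × 1110 = 344.7 kN.
Block shear: shear path 1×[47+4×93] = 1×419 mm, A_gv = 4190, A_nv = 1×(419 − 4.5×29)×10 = 2885 mm²; tension to near edge: (32 − 0.5×29)×10 = 175 mm². R_n = min(0.6×450×2885, 0.6×345×4190) + 1.0×450×175 = min(778.95, 867.33) + 78.75 = 857.7 kN. φR_n = 0.75 × 857.7 = 643.3 kN.
Governing: min(982.3, 913.3, 344.7, 643.3) = 344.7 kN → gross-section yield.

344.7 kN (gross-section yield governs)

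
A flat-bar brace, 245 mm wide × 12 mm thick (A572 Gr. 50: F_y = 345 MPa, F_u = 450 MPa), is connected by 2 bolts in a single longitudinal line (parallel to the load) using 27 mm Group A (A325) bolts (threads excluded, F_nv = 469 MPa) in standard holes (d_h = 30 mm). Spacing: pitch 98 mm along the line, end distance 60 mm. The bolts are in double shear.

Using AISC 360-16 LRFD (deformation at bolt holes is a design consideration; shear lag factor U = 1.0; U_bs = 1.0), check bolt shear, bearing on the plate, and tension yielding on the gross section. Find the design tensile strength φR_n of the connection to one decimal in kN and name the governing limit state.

Bolt shear: A_b = π(27)²/4 = 572.56 mm². φR_n = 0.75 × 469 × 572.56 × 2 × 2 = 805.6 kN.
Bearing (12 mm plate, F_u = 450 MPa): end bolts L_c = 60 − 30/2 = 45, R_n = min(1.2×45×12×450, 2.4×27×12×450) = 291.6 kN/bolt; interior L_c = 98 − 30 = 68, R_n = 349.92 kN/bolt. φR_n = 0.75 × (1×291.6 + 1×349.92) = 481.1 kN.
Tension yield (gross): A_g = 245×12 = 2940 mm². φR_n = 0.90 × 345 × 2940 = 912.9 kN.
Governing: min(805.6, 481.1, 912.9) = 481.1 kN → bearing.

481.1 kN (bearing governs)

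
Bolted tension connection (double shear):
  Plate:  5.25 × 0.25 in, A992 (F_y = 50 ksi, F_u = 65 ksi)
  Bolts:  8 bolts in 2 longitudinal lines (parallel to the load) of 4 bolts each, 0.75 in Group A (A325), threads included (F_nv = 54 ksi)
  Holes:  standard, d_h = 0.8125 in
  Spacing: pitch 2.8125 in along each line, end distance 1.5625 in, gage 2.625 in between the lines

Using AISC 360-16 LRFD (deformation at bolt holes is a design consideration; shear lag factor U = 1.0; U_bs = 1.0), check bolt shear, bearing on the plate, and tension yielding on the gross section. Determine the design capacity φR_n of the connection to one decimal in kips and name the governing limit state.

59.1 kips (gross-section yield governs)

Bolt shear: A_b = π(0.75)²/4 = 0.44179 in². φR_n = 0.75 × 54 × 0.44179 × 8 × 2 = 286.3 kips.
Bearing (0.25 in plate, F_u = 65 ksi): end bolts L_c = 1.5625 − 0.8125/2 = 1.15625, R_n = min(1.2×1.15625×0.25×65, 2.4×0.75×0.25×65) = 22.547 kips/bolt; interior L_c = 2.8125 − 0.8125 = 2, R_n = 29.25 kips/bolt. φR_n = 0.75 × (2×22.547 + 6×29.25) = 165.4 kips.
Tension yield (gross): A_g = 5.25×0.25 = 1.3125 in². φR_n = 0.90 × 50 × 1.3125 = 59.1 kips.
Governing: min(286.3, 165.4, 59.1) = 59.1 kips → gross-section yield.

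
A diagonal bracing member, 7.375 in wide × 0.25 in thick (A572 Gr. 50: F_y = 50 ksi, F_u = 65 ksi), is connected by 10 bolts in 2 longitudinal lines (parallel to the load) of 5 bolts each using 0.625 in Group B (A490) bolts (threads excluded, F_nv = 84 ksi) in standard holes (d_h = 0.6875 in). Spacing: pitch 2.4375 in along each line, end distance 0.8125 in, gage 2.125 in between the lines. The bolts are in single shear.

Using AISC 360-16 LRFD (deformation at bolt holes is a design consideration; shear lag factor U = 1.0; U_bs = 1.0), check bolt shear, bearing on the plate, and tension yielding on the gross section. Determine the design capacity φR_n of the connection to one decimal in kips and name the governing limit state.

83.0 kips (gross-section yield governs)

Bolt shear: A_b = π(0.625)²/4 = 0.3068 in². φR_n = 0.75 × 84 × 0.3068 × 10 × 1 = 193.3 kips.
Bearing (0.25 in plate, F_u = 65 ksi): end bolts L_c = 0.8125 − 0.6875/2 = 0.46875, R_n = min(1.2×0.46875×0.25×65, 2.4×0.625×0.25×65) = 9.1406 kips/bolt; interior L_c = 2.4375 − 0.6875 = 1.75, R_n = 24.375 kips/bolt. φR_n = 0.75 × (2×9.1406 + 8×24.375) = 160.0 kips.
Tension yield (gross): A_g = 7.375×0.25 = 1.8438 in². φR_n = 0.90 × 50 × 1.8438 = 83.0 kips.
Governing: min(193.3, 160.0, 83.0) = 83.0 kips → gross-section yield.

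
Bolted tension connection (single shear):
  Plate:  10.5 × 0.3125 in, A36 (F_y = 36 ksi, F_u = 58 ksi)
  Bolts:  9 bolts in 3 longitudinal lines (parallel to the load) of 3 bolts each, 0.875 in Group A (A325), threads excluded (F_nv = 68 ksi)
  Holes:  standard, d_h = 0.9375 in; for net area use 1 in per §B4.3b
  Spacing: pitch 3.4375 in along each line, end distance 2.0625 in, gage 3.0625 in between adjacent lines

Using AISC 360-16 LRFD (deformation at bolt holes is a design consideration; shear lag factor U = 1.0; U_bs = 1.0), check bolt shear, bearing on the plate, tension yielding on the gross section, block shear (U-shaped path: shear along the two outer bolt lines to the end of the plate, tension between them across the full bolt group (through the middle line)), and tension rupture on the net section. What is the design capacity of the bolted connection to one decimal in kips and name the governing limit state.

102.0 kips (net-section rupture governs)

Bolt shear: A_b = π(0.875)²/4 = 0.60132 in². φR_n = 0.75 × 68 × 0.60132 × 9 × 1 = 276.0 kips.
Bearing (0.3125 in plate, F_u = 58 ksi): end bolts L_c = 2.0625 − 0.9375/2 = 1.59375, R_n = min(1.2×1.59375×0.3125×58, 2.4×0.875×0.3125×58) = 34.664 kips/bolt; interior L_c = 3.4375 − 0.9375 = 2.5, R_n = 38.063 kips/bolt. φR_n = 0.75 × (3×34.664 + 6×38.063) = 249.3 kips.
Tension yield (gross): A_g = 10.5×0.3125 = 3.2813 in². φR_n = 0.90 × 36 × 3.2813 = 106.3 kips.
Block shear: shear path 2×[2.0625+2×3.4375] = 2×8.9375 in, A_gv = 5.5859, A_nv = 2×(8.9375 − 2.5×1)×0.3125 = 4.0234 in²; tension across gage: (6.125 − 2×1)×0.3125 = 1.2891 in². R_n = min(0.6×58×4.0234, 0.6×36×5.5859) + 1.0×58×1.2891 = min(140.01, 120.66) + 74.768 = 195.43 kips. φR_n = 0.75 × 195.43 = 146.6 kips.
Tension rupture (net): A_n = (10.5 − 3×1)×0.3125 = 2.3438 in² (U = 1.0, A_e = A_n). φR_n = 0.75 × 58 × 2.3438 = 102.0 kips.
Governing: min(276.0, 249.3, 106.3, 146.6, 102.0) = 102.0 kips → net-section rupture.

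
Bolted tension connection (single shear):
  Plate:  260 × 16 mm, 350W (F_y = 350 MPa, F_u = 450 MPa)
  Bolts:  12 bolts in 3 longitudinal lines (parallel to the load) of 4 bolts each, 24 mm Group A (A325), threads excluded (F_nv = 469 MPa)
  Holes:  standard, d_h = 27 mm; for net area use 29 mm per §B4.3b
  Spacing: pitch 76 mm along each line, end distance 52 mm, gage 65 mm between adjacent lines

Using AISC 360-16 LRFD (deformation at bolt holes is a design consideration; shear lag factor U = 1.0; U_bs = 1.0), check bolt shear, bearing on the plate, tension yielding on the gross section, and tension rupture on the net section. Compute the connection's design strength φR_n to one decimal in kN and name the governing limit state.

Bolt shear: A_b = π(24)²/4 = 452.39 mm². φR_n = 0.75 × 469 × 452.39 × 12 × 1 = 1909.5 kN.
Bearing (16 mm plate, F_u = 450 MPa): end bolts L_c = 52 − 27/2 = 38.5, R_n = min(1.2×38.5×16×450, 2.4×24×16×450) = 332.64 kN/bolt; interior L_c = 76 − 27 = 49, R_n = 414.72 kN/bolt. φR_n = 0.75 × (3×332.64 + 9×414.72) = 3547.8 kN.
Tension yield (gross): A_g = 260×16 = 4160 mm². φR_n = 0.90 × 350 × 4160 = 1310.4 kN.
Tension rupture (net): A_n = (260 − 3×29)×16 = 2768 mm² (U = 1.0, A_e = A_n). φR_n = 0.75 × 450 × 2768 = 934.2 kN.
Governing: min(1909.5, 3547.8, 1310.4, 934.2) = 934.2 kN → net-section rupture.

934.2 kN (net-section rupture governs)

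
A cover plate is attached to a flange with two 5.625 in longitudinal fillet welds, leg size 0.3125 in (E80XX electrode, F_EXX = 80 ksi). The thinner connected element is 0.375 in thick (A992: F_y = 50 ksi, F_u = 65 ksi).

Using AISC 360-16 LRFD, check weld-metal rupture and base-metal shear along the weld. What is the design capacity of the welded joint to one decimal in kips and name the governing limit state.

89.5 kips (weld metal governs)

Weld metal: throat = 0.707×0.3125 = 0.22094 in, L = 2×5.625 = 11.25 in. φR_n = 0.75 × 0.6 × 80 × 0.22094 × 11.25 = 89.5 kips.
Base metal shear (0.375 in plate): yield φR_n = 1.0×0.6×50×0.375×11.25 = 126.6 kips; rupture φR_n = 0.75×0.6×65×0.375×11.25 = 123.4 kips; take 123.4 kips (rupture).
Governing: min(89.5, 123.4) = 89.5 kips → weld metal.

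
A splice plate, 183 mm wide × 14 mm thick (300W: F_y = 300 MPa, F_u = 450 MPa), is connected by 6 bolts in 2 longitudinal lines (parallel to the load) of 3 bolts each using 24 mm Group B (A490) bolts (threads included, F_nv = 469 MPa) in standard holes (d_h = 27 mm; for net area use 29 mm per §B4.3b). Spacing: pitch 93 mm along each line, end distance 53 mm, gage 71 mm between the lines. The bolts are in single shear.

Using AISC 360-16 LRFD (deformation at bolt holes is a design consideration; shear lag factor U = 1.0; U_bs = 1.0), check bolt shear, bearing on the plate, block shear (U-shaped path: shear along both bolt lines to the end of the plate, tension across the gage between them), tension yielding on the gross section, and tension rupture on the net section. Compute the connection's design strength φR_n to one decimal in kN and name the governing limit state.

Bolt shear: A_b = π(24)²/4 = 452.39 mm². φR_n = 0.75 × 469 × 452.39 × 6 × 1 = 954.8 kN.
Bearing (14 mm plate, F_u = 450 MPa): end bolts L_c = 53 − 27/2 = 39.5, R_n = min(1.2×39.5×14×450, 2.4×24×14×450) = 298.62 kN/bolt; interior L_c = 93 − 27 = 66, R_n = 362.88 kN/bolt. φR_n = 0.75 × (2×298.62 + 4×362.88) = 1536.6 kN.
Block shear: shear path 2×[53+2×93] = 2×239 mm, A_gv = 6692, A_nv = 2×(239 − 2.5×29)×14 = 4662 mm²; tension across gage: (71 − 1×29)×14 = 588 mm². R_n = min(0.6×450×4662, 0.6×300×6692) + 1.0×450×588 = min(1258.7, 1204.6) + 264.6 = 1469.2 kN. φR_n = 0.75 × 1469.2 = 1101.9 kN.
Tension yield (gross): A_g = 183×14 = 2562 mm². φR_n = 0.90 × 300 × 2562 = 691.7 kN.
Tension rupture (net): A_n = (183 − 2×29)×14 = 1750 mm² (U = 1.0, A_e = A_n). φR_n = 0.75 × 450 × 1750 = 590.6 kN.
Governing: min(954.8, 1536.6, 1101.9, 691.7, 590.6) = 590.6 kN → net-section rupture.

590.6 kN (net-section rupture governs)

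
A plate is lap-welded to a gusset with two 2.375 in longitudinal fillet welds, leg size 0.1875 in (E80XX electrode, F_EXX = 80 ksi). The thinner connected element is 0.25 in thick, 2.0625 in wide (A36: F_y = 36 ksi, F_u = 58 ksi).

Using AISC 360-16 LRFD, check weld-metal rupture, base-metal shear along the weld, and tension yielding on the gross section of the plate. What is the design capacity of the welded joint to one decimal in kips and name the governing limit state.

Weld metal: throat = 0.707×0.1875 = 0.13256 in, L = 2×2.375 = 4.75 in. φR_n = 0.75 × 0.6 × 80 × 0.13256 × 4.75 = 22.7 kips.
Base metal shear (0.25 in plate): yield φR_n = 1.0×0.6×36×0.25×4.75 = 25.7 kips; rupture φR_n = 0.75×0.6×58×0.25×4.75 = 31.0 kips; take 25.7 kips (yield).
Tension yield (gross): A_g = 2.0625×0.25 = 0.51563 in². φR_n = 0.90 × 36 × 0.51563 = 16.7 kips.
Governing: min(22.7, 25.7, 16.7) = 16.7 kips → gross-section yield.

16.7 kips (gross-section yield governs)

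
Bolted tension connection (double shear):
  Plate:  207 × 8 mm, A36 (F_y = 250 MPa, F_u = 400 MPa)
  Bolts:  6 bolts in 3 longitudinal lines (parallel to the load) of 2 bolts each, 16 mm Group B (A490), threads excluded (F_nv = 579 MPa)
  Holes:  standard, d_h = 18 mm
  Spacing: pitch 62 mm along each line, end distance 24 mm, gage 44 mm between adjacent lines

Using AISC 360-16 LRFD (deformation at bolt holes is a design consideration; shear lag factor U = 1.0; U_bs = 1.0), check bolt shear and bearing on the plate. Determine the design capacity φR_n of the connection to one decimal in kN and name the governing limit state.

Bolt shear: A_b = π(16)²/4 = 201.06 mm². φR_n = 0.75 × 579 × 201.06 × 6 × 2 = 1047.7 kN.
Bearing (8 mm plate, F_u = 400 MPa): end bolts L_c = 24 − 18/2 = 15, R_n = min(1.2×15×8×400, 2.4×16×8×400) = 57.6 kN/bolt; interior L_c = 62 − 18 = 44, R_n = 122.88 kN/bolt. φR_n = 0.75 × (3×57.6 + 3×122.88) = 406.1 kN.
Governing: min(1047.7, 406.1) = 406.1 kN → bearing.

406.1 kN (bearing governs)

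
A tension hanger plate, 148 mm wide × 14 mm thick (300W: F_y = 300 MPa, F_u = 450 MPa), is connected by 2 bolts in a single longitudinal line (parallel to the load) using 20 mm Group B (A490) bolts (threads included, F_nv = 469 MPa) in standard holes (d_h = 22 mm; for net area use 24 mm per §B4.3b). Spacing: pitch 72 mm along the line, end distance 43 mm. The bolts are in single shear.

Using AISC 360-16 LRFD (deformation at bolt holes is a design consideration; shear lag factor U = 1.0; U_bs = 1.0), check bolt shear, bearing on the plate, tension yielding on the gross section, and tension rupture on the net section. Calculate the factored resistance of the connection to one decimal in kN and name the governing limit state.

221.0 kN (bolt shear governs)

Bolt shear: A_b = π(20)²/4 = 314.16 mm². φR_n = 0.75 × 469 × 314.16 × 2 × 1 = 221.0 kN.
Bearing (14 mm plate, F_u = 450 MPa): end bolts L_c = 43 − 22/2 = 32, R_n = min(1.2×32×14×450, 2.4×20×14×450) = 241.92 kN/bolt; interior L_c = 72 − 22 = 50, R_n = 302.4 kN/bolt. φR_n = 0.75 × (1×241.92 + 1×302.4) = 408.2 kN.
Tension yield (gross): A_g = 148×14 = 2072 mm². φR_n = 0.90 × 300 × 2072 = 559.4 kN.
Tension rupture (net): A_n = (148 − 1×24)×14 = 1736 mm² (U = 1.0, A_e = A_n). φR_n = 0.75 × 450 × 1736 = 585.9 kN.
Governing: min(221.0, 408.2, 559.4, 585.9) = 221.0 kN → bolt shear.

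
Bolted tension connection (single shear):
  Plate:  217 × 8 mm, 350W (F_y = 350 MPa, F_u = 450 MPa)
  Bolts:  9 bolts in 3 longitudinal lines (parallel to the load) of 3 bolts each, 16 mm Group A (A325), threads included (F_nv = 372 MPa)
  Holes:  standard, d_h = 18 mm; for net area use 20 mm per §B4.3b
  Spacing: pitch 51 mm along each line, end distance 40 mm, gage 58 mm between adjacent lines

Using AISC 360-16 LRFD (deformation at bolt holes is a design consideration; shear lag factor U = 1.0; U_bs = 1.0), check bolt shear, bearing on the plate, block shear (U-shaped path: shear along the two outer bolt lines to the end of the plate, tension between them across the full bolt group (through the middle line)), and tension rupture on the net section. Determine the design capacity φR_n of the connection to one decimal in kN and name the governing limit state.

Bolt shear: A_b = π(16)²/4 = 201.06 mm². φR_n = 0.75 × 372 × 201.06 × 9 × 1 = 504.9 kN.
Bearing (8 mm plate, F_u = 450 MPa): end bolts L_c = 40 − 18/2 = 31, R_n = min(1.2×31×8×450, 2.4×16×8×450) = 133.92 kN/bolt; interior L_c = 51 − 18 = 33, R_n = 138.24 kN/bolt. φR_n = 0.75 × (3×133.92 + 6×138.24) = 923.4 kN.
Block shear: shear path 2×[40+2×51] = 2×142 mm, A_gv = 2272, A_nv = 2×(142 − 2.5×20)×8 = 1472 mm²; tension across gage: (116 − 2×20)×8 = 608 mm². R_n = min(0.6×450×1472, 0.6×350×2272) + 1.0×450×608 = min(397.44, 477.12) + 273.6 = 671.04 kN. φR_n = 0.75 × 671.04 = 503.3 kN.
Tension rupture (net): A_n = (217 − 3×20)×8 = 1256 mm² (U = 1.0, A_e = A_n). φR_n = 0.75 × 450 × 1256 = 423.9 kN.
Governing: min(504.9, 923.4, 503.3, 423.9) = 423.9 kN → net-section rupture.

423.9 kN (net-section rupture governs)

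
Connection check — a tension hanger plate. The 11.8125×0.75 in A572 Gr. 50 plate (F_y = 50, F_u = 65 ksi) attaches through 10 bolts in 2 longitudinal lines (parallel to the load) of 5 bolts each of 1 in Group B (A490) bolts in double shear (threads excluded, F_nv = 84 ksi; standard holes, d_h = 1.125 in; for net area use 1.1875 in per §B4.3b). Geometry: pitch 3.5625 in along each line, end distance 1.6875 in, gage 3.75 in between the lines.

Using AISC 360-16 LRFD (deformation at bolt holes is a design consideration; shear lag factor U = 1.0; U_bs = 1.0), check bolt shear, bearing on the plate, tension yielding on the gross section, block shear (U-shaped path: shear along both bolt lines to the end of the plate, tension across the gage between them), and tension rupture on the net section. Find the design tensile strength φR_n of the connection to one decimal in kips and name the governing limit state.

Bolt shear: A_b = π(1)²/4 = 0.7854 in². φR_n = 0.75 × 84 × 0.7854 × 10 × 2 = 989.6 kips.
Bearing (0.75 in plate, F_u = 65 ksi): end bolts L_c = 1.6875 − 1.125/2 = 1.125, R_n = min(1.2×1.125×0.75×65, 2.4×1×0.75×65) = 65.813 kips/bolt; interior L_c = 3.5625 − 1.125 = 2.4375, R_n = 117 kips/bolt. φR_n = 0.75 × (2×65.813 + 8×117) = 800.7 kips.
Tension yield (gross): A_g = 11.8125×0.75 = 8.8594 in². φR_n = 0.90 × 50 × 8.8594 = 398.7 kips.
Block shear: shear path 2×[1.6875+4×3.5625] = 2×15.9375 in, A_gv = 23.906, A_nv = 2×(15.9375 − 4.5×1.1875)×0.75 = 15.891 in²; tension across gage: (3.75 − 1×1.1875)×0.75 = 1.9219 in². R_n = min(0.6×65×15.891, 0.6×50×23.906) + 1.0×65×1.9219 = min(619.75, 717.18) + 124.92 = 744.67 kips. φR_n = 0.75 × 744.67 = 558.5 kips.
Tension rupture (net): A_n = (11.8125 − 2×1.1875)×0.75 = 7.0781 in² (U = 1.0, A_e = A_n). φR_n = 0.75 × 65 × 7.0781 = 345.1 kips.
Governing: min(989.6, 800.7, 398.7, 558.5, 345.1) = 345.1 kips → net-section rupture.

345.1 kips (net-section rupture governs)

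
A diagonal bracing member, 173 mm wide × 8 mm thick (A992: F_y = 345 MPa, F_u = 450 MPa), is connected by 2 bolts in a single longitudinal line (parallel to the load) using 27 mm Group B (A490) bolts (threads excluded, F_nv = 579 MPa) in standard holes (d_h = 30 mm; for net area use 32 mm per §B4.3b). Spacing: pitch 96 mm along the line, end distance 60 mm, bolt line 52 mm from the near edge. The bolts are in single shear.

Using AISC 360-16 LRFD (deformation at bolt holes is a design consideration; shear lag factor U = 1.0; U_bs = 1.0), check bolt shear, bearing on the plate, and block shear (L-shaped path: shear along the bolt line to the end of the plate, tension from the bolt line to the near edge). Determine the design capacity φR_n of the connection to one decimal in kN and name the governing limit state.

Bolt shear: A_b = π(27)²/4 = 572.56 mm². φR_n = 0.75 × 579 × 572.56 × 2 × 1 = 497.3 kN.
Bearing (8 mm plate, F_u = 450 MPa): end bolts L_c = 60 − 30/2 = 45, R_n = min(1.2×45×8×450, 2.4×27×8×450) = 194.4 kN/bolt; interior L_c = 96 − 30 = 66, R_n = 233.28 kN/bolt. φR_n = 0.75 × (1×194.4 + 1×233.28) = 320.8 kN.
Block shear: shear path 1×[60+1×96] = 1×156 mm, A_gv = 1248, A_nv = 1×(156 − 1.5×32)×8 = 864 mm²; tension to near edge: (52 − 0.5×32)×8 = 288 mm². R_n = min(0.6×450×864, 0.6×345×1248) + 1.0×450×288 = min(233.28, 258.34) + 129.6 = 362.88 kN. φR_n = 0.75 × 362.88 = 272.2 kN.
Governing: min(497.3, 320.8, 272.2) = 272.2 kN → block shear.

272.2 kN (block shear governs)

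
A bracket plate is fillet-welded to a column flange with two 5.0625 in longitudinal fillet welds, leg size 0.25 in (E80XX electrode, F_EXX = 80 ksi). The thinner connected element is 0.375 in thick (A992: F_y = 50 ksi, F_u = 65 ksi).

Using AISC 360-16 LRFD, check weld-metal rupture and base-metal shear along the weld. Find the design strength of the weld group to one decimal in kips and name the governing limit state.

64.4 kips (weld metal governs)

Weld metal: throat = 0.707×0.25 = 0.17675 in, L = 2×5.0625 = 10.125 in. φR_n = 0.75 × 0.6 × 80 × 0.17675 × 10.125 = 64.4 kips.
Base metal shear (0.375 in plate): yield φR_n = 1.0×0.6×50×0.375×10.125 = 113.9 kips; rupture φR_n = 0.75×0.6×65×0.375×10.125 = 111.1 kips; take 111.1 kips (rupture).
Governing: min(64.4, 111.1) = 64.4 kips → weld metal.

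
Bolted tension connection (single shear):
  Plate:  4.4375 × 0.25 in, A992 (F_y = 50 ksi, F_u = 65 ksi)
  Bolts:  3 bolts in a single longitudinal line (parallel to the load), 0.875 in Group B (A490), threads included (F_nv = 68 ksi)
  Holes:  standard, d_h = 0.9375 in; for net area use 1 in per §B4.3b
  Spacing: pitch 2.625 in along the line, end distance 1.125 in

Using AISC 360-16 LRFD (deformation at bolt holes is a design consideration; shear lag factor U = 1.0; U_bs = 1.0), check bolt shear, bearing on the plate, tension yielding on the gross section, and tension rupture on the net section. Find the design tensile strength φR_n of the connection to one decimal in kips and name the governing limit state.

41.9 kips (net-section rupture governs)

Bolt shear: A_b = π(0.875)²/4 = 0.60132 in². φR_n = 0.75 × 68 × 0.60132 × 3 × 1 = 92.0 kips.
Bearing (0.25 in plate, F_u = 65 ksi): end bolts L_c = 1.125 − 0.9375/2 = 0.65625, R_n = min(1.2×0.65625×0.25×65, 2.4×0.875×0.25×65) = 12.797 kips/bolt; interior L_c = 2.625 − 0.9375 = 1.6875, R_n = 32.906 kips/bolt. φR_n = 0.75 × (1×12.797 + 2×32.906) = 59.0 kips.
Tension yield (gross): A_g = 4.4375×0.25 = 1.1094 in². φR_n = 0.90 × 50 × 1.1094 = 49.9 kips.
Tension rupture (net): A_n = (4.4375 − 1×1)×0.25 = 0.85938 in² (U = 1.0, A_e = A_n). φR_n = 0.75 × 65 × 0.85938 = 41.9 kips.
Governing: min(92.0, 59.0, 49.9, 41.9) = 41.9 kips → net-section rupture.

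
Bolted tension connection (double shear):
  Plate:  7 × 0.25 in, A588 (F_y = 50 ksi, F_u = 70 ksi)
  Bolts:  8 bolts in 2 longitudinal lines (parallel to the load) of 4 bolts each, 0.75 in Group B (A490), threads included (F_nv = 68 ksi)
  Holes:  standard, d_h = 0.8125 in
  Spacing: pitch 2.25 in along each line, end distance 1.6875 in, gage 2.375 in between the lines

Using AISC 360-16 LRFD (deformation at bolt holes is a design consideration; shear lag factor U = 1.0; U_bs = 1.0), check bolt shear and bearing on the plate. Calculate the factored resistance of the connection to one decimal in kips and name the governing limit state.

Bolt shear: A_b = π(0.75)²/4 = 0.44179 in². φR_n = 0.75 × 68 × 0.44179 × 8 × 2 = 360.5 kips.
Bearing (0.25 in plate, F_u = 70 ksi): end bolts L_c = 1.6875 − 0.8125/2 = 1.28125, R_n = min(1.2×1.28125×0.25×70, 2.4×0.75×0.25×70) = 26.906 kips/bolt; interior L_c = 2.25 − 0.8125 = 1.4375, R_n = 30.188 kips/bolt. φR_n = 0.75 × (2×26.906 + 6×30.188) = 176.2 kips.
Governing: min(360.5, 176.2) = 176.2 kips → bearing.

176.2 kips (bearing governs)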